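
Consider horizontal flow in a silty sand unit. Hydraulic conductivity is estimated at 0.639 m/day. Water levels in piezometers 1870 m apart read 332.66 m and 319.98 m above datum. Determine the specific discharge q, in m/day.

0.00433

Hydraulic gradient i = (332.66 − 319.98) / 1870 = 12.68 / 1870 = 0.006781.
Specific discharge q = K · i = 0.6390 × 0.006781 = 0.004333 m/day.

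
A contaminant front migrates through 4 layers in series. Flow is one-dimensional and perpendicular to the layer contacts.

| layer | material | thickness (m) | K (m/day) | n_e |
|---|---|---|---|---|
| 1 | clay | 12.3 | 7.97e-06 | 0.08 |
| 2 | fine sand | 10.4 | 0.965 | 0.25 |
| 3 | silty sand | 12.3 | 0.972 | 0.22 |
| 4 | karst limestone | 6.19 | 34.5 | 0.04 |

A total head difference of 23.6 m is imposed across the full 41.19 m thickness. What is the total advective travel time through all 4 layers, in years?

1170

With flow normal to the layers, continuity requires the same specific discharge q through every layer.
Σ(b_i/K_i) = 12.3/7.97e-06 + 10.4/0.965 + 12.3/0.972 + 6.19/34.5 = 1.543e+06 d.
q = Δh / Σ(b_i/K_i) = 23.6 / 1.543e+06 = 1.529e-05 m/day.
In each layer the seepage velocity is v_i = q/n_i, so the layer transit time is t_i = b_i·n_i / q:
  layer 1 (clay): t_1 = 12.3 × 0.08 / 1.529e-05 = 64348 d
  layer 2 (fine sand): t_2 = 10.4 × 0.25 / 1.529e-05 = 1.700e+05 d
  layer 3 (silty sand): t_3 = 12.3 × 0.22 / 1.529e-05 = 1.770e+05 d
  layer 4 (karst limestone): t_4 = 6.19 × 0.04 / 1.529e-05 = 16192 d
Total t = Σ t_i = 4.275e+05 days = 1170 years.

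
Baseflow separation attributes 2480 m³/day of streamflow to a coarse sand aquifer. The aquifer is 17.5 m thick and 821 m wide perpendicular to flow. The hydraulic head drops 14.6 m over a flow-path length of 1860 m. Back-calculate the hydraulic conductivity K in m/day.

Cross-sectional area A = 821 × 17.5 = 14368 m².
Hydraulic gradient i = Δh / L = 14.6 / 1860 = 0.007849.
From Q = K·A·i, K = Q / (A·i) = 2480 / (14368 × 0.007849) = 21.99 m/day.

22.0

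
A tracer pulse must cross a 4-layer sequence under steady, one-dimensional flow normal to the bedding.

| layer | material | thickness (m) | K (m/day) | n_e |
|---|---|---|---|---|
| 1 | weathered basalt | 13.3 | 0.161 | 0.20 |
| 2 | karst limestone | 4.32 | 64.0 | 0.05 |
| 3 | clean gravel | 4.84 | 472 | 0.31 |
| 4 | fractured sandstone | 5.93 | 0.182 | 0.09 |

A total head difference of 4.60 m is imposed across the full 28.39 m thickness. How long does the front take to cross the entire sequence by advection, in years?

With flow normal to the layers, continuity requires the same specific discharge q through every layer.
Σ(b_i/K_i) = 13.3/0.161 + 4.32/64.0 + 4.84/472 + 5.93/0.182 = 115.3 d.
q = Δh / Σ(b_i/K_i) = 4.60 / 115.3 = 0.03991 m/day.
In each layer the seepage velocity is v_i = q/n_i, so the layer transit time is t_i = b_i·n_i / q:
  layer 1 (weathered basalt): t_1 = 13.3 × 0.20 / 0.03991 = 66.66 d
  layer 2 (karst limestone): t_2 = 4.32 × 0.05 / 0.03991 = 5.413 d
  layer 3 (clean gravel): t_3 = 4.84 × 0.31 / 0.03991 = 37.60 d
  layer 4 (fractured sandstone): t_4 = 5.93 × 0.09 / 0.03991 = 13.37 d
Total t = Σ t_i = 123.0 days = 0.3369 years.

0.337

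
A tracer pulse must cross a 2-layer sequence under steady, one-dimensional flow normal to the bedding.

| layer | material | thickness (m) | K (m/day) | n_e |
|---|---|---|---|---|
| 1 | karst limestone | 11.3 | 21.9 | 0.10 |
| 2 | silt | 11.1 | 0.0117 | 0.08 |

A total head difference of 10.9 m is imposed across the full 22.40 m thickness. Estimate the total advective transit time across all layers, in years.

With flow normal to the layers, continuity requires the same specific discharge q through every layer.
Σ(b_i/K_i) = 11.3/21.9 + 11.1/0.0117 = 949.2 d.
q = Δh / Σ(b_i/K_i) = 10.9 / 949.2 = 0.01148 m/day.
In each layer the seepage velocity is v_i = q/n_i, so the layer transit time is t_i = b_i·n_i / q:
  layer 1 (karst limestone): t_1 = 11.3 × 0.10 / 0.01148 = 98.41 d
  layer 2 (silt): t_2 = 11.1 × 0.08 / 0.01148 = 77.33 d
Total t = Σ t_i = 175.7 days = 0.4811 years.

0.481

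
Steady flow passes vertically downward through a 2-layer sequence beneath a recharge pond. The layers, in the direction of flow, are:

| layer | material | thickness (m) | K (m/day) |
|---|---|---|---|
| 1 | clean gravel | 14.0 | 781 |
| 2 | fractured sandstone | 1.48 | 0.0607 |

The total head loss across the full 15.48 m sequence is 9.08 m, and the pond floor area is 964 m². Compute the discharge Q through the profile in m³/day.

359

Flow is perpendicular to layering, so the layers act in series and the equivalent K is the thickness-weighted harmonic mean.
Total thickness L = 14.0 + 1.48 = 15.48 m.
Σ(b_i/K_i) = 14.0/781 + 1.48/0.0607 = 24.40 d.
K_eq = L / Σ(b_i/K_i) = 15.48 / 24.40 = 0.6344 m/day.
Q = K_eq · A · (Δh/L) = 0.6344 × 964 × (9.08/15.48) = 358.7 m³/day.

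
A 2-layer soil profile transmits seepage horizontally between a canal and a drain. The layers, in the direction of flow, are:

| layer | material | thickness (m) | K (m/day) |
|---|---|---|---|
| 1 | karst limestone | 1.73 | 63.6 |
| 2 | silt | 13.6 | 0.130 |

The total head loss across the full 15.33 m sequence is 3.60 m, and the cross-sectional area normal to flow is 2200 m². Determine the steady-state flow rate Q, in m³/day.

75.7

Flow is perpendicular to layering, so the layers act in series and the equivalent K is the thickness-weighted harmonic mean.
Total thickness L = 1.73 + 13.6 = 15.33 m.
Σ(b_i/K_i) = 1.73/63.6 + 13.6/0.130 = 104.6 d.
K_eq = L / Σ(b_i/K_i) = 15.33 / 104.6 = 0.1465 m/day.
Q = K_eq · A · (Δh/L) = 0.1465 × 2200 × (3.60/15.33) = 75.69 m³/day.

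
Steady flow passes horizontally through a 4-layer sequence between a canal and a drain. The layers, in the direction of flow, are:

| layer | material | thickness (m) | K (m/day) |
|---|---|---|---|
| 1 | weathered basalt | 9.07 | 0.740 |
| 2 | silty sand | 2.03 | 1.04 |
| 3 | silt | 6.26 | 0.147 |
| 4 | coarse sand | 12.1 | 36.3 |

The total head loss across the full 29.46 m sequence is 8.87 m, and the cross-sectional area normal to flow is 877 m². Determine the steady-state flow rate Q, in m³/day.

Flow is perpendicular to layering, so the layers act in series and the equivalent K is the thickness-weighted harmonic mean.
Total thickness L = 9.07 + 2.03 + 6.26 + 12.1 = 29.46 m.
Σ(b_i/K_i) = 9.07/0.740 + 2.03/1.04 + 6.26/0.147 + 12.1/36.3 = 57.13 d.
K_eq = L / Σ(b_i/K_i) = 29.46 / 57.13 = 0.5157 m/day.
Q = K_eq · A · (Δh/L) = 0.5157 × 877 × (8.87/29.46) = 136.2 m³/day.

136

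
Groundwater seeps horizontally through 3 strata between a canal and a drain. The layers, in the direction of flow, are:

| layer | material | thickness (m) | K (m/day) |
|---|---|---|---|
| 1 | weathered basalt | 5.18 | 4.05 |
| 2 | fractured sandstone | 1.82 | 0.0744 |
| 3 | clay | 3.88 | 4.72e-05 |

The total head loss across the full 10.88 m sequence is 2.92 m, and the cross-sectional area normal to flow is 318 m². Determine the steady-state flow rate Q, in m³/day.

Flow is perpendicular to layering, so the layers act in series and the equivalent K is the thickness-weighted harmonic mean.
Total thickness L = 5.18 + 1.82 + 3.88 = 10.88 m.
Σ(b_i/K_i) = 5.18/4.05 + 1.82/0.0744 + 3.88/4.72e-05 = 82229 d.
K_eq = L / Σ(b_i/K_i) = 10.88 / 82229 = 0.0001323 m/day.
Q = K_eq · A · (Δh/L) = 0.0001323 × 318 × (2.92/10.88) = 0.01129 m³/day.

0.0113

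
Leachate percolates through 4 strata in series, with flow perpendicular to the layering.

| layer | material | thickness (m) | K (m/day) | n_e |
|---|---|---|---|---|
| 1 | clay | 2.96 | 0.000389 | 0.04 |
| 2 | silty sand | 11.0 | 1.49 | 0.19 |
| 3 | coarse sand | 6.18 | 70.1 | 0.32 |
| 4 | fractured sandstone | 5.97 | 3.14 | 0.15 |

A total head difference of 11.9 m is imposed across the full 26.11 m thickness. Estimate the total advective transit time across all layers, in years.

With flow normal to the layers, continuity requires the same specific discharge q through every layer.
Σ(b_i/K_i) = 2.96/0.000389 + 11.0/1.49 + 6.18/70.1 + 5.97/3.14 = 7619 d.
q = Δh / Σ(b_i/K_i) = 11.9 / 7619 = 0.001562 m/day.
In each layer the seepage velocity is v_i = q/n_i, so the layer transit time is t_i = b_i·n_i / q:
  layer 1 (clay): t_1 = 2.96 × 0.04 / 0.001562 = 75.80 d
  layer 2 (silty sand): t_2 = 11.0 × 0.19 / 0.001562 = 1338 d
  layer 3 (coarse sand): t_3 = 6.18 × 0.32 / 0.001562 = 1266 d
  layer 4 (fractured sandstone): t_4 = 5.97 × 0.15 / 0.001562 = 573.3 d
Total t = Σ t_i = 3253 days = 8.907 years.

8.91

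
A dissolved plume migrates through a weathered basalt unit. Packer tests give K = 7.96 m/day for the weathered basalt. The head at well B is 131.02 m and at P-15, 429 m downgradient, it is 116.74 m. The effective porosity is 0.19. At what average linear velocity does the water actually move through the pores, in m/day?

Hydraulic gradient i = (131.02 − 116.74) / 429 = 14.28 / 429 = 0.03329.
Darcy flux q = K · i = 7.960 × 0.03329 = 0.2650 m/day.
Seepage velocity v = q / n_e = 0.2650 / 0.19 = 1.395 m/day.

1.39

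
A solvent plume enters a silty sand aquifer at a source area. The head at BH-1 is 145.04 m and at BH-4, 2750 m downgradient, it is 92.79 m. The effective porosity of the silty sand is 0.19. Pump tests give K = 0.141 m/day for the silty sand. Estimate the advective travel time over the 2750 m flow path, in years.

Hydraulic gradient i = (145.04 − 92.79) / 2750 = 52.25 / 2750 = 0.01900.
Darcy flux q = K · i = 0.1410 × 0.01900 = 0.002679 m/day.
Seepage velocity v = q / n_e = 0.002679 / 0.19 = 0.01410 m/day.
Travel time t = L / v = 2750 / 0.01410 = 1.950e+05 days = 534.0 years.

534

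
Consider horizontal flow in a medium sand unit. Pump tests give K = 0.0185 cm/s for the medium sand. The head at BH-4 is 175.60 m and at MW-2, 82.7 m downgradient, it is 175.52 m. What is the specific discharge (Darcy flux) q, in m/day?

0.0155

Convert K: 0.0185 cm/s × 864 = 15.98 m/day.
Hydraulic gradient i = (175.60 − 175.52) / 82.7 = 0.08 / 82.7 = 0.0009674.
Specific discharge q = K · i = 15.98 × 0.0009674 = 0.01546 m/day.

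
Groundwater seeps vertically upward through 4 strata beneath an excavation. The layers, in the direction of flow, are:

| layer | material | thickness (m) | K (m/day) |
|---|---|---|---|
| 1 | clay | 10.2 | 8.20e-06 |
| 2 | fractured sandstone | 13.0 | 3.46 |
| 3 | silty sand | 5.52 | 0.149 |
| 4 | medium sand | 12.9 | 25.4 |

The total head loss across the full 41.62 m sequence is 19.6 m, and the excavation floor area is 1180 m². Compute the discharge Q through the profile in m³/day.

Flow is perpendicular to layering, so the layers act in series and the equivalent K is the thickness-weighted harmonic mean.
Total thickness L = 10.2 + 13.0 + 5.52 + 12.9 = 41.62 m.
Σ(b_i/K_i) = 10.2/8.20e-06 + 13.0/3.46 + 5.52/0.149 + 12.9/25.4 = 1.244e+06 d.
K_eq = L / Σ(b_i/K_i) = 41.62 / 1.244e+06 = 3.346e-05 m/day.
Q = K_eq · A · (Δh/L) = 3.346e-05 × 1180 × (19.6/41.62) = 0.01859 m³/day.

0.0186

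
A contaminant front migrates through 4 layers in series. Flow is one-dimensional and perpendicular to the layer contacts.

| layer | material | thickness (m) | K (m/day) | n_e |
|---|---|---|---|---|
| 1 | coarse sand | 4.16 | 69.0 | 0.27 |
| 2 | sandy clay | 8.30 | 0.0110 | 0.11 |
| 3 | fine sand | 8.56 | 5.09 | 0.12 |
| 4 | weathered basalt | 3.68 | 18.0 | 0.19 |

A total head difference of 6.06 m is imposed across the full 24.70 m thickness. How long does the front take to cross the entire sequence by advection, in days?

With flow normal to the layers, continuity requires the same specific discharge q through every layer.
Σ(b_i/K_i) = 4.16/69.0 + 8.30/0.0110 + 8.56/5.09 + 3.68/18.0 = 756.5 d.
q = Δh / Σ(b_i/K_i) = 6.06 / 756.5 = 0.008011 m/day.
In each layer the seepage velocity is v_i = q/n_i, so the layer transit time is t_i = b_i·n_i / q:
  layer 1 (coarse sand): t_1 = 4.16 × 0.27 / 0.008011 = 140.2 d
  layer 2 (sandy clay): t_2 = 8.30 × 0.11 / 0.008011 = 114.0 d
  layer 3 (fine sand): t_3 = 8.56 × 0.12 / 0.008011 = 128.2 d
  layer 4 (weathered basalt): t_4 = 3.68 × 0.19 / 0.008011 = 87.28 d
Total t = Σ t_i = 469.7 days.

470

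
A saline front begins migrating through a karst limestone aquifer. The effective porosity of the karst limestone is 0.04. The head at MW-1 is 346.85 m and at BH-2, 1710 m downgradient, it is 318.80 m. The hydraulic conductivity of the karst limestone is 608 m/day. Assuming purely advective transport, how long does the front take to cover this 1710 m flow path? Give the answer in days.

6.86

Hydraulic gradient i = (346.85 − 318.80) / 1710 = 28.05 / 1710 = 0.01640.
Darcy flux q = K · i = 608.0 × 0.01640 = 9.973 m/day.
Seepage velocity v = q / n_e = 9.973 / 0.04 = 249.3 m/day.
Travel time t = L / v = 1710 / 249.3 = 6.858 days.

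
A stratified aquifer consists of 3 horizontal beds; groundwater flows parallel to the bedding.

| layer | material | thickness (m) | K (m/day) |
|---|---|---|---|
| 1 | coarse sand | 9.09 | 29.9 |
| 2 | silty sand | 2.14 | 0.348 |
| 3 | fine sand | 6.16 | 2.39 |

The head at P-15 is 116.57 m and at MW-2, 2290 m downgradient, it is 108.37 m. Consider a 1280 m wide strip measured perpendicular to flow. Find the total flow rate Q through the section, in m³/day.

1320

Flow is parallel to layering, so each bed carries its own Darcy discharge and the transmissivities add.
Σ(K_i·b_i) = 29.9×9.09 + 0.348×2.14 + 2.39×6.16 = 287.3 m²/day.
Hydraulic gradient i = (116.57 − 108.37) / 2290 = 8.2 / 2290 = 0.003581.
Q = Σ(K_i·b_i) · W · i = 287.3 × 1280 × 0.003581 = 1317 m³/day.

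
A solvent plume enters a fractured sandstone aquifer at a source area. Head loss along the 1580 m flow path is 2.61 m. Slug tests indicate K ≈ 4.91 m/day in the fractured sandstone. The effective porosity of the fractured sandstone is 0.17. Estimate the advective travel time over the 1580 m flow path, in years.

90.7

Hydraulic gradient i = Δh / L = 2.61 / 1580 = 0.001652.
Darcy flux q = K · i = 4.910 × 0.001652 = 0.008111 m/day.
Seepage velocity v = q / n_e = 0.008111 / 0.17 = 0.04771 m/day.
Travel time t = L / v = 1580 / 0.04771 = 33116 days = 90.67 years.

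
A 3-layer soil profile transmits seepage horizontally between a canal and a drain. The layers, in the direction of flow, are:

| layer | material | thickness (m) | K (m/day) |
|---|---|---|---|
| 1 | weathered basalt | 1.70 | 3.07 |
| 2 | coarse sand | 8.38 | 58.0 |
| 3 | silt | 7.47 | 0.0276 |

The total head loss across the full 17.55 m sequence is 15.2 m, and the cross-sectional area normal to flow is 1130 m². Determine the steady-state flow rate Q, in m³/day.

Flow is perpendicular to layering, so the layers act in series and the equivalent K is the thickness-weighted harmonic mean.
Total thickness L = 1.70 + 8.38 + 7.47 = 17.55 m.
Σ(b_i/K_i) = 1.70/3.07 + 8.38/58.0 + 7.47/0.0276 = 271.4 d.
K_eq = L / Σ(b_i/K_i) = 17.55 / 271.4 = 0.06468 m/day.
Q = K_eq · A · (Δh/L) = 0.06468 × 1130 × (15.2/17.55) = 63.30 m³/day.

63.3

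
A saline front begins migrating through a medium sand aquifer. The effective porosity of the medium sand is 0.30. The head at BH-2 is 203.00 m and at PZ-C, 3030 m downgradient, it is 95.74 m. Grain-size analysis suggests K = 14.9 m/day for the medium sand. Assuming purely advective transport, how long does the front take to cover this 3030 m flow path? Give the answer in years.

Hydraulic gradient i = (203.00 − 95.74) / 3030 = 107.26 / 3030 = 0.03540.
Darcy flux q = K · i = 14.90 × 0.03540 = 0.5275 m/day.
Seepage velocity v = q / n_e = 0.5275 / 0.30 = 1.758 m/day.
Travel time t = L / v = 3030 / 1.758 = 1723 days = 4.718 years.

4.72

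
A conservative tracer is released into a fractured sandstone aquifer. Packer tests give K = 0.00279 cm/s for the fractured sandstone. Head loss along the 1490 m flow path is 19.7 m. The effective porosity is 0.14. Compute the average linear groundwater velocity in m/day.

Convert K: 0.00279 cm/s × 864 = 2.411 m/day.
Hydraulic gradient i = Δh / L = 19.7 / 1490 = 0.01322.
Darcy flux q = K · i = 2.411 × 0.01322 = 0.03187 m/day.
Seepage velocity v = q / n_e = 0.03187 / 0.14 = 0.2277 m/day.

0.228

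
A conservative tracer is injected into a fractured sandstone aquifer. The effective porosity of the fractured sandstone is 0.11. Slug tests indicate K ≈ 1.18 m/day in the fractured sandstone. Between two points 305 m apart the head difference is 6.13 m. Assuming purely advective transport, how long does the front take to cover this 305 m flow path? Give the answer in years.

3.87

Hydraulic gradient i = Δh / L = 6.13 / 305 = 0.02010.
Darcy flux q = K · i = 1.180 × 0.02010 = 0.02372 m/day.
Seepage velocity v = q / n_e = 0.02372 / 0.11 = 0.2156 m/day.
Travel time t = L / v = 305 / 0.2156 = 1415 days = 3.873 years.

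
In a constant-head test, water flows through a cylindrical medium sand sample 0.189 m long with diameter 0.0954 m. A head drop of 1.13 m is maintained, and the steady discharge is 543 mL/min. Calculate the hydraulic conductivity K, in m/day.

18.3

Cross-sectional area A = π·(d/2)² = π × (0.0954/2)² = 0.007148 m².
Convert discharge: 543 mL/min = 9.050e-06 m³/s.
Darcy's law rearranged: K = Q·L / (A·Δh) = 9.050e-06 × 0.189 / (0.007148 × 1.13) = 0.0002118 m/s = 18.30 m/day.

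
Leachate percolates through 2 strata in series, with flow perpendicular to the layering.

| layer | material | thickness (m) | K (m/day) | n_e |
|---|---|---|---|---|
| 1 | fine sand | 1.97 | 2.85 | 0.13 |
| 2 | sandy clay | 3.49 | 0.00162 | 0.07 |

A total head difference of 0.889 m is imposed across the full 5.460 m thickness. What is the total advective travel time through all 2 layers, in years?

3.32

With flow normal to the layers, continuity requires the same specific discharge q through every layer.
Σ(b_i/K_i) = 1.97/2.85 + 3.49/0.00162 = 2155 d.
q = Δh / Σ(b_i/K_i) = 0.889 / 2155 = 0.0004125 m/day.
In each layer the seepage velocity is v_i = q/n_i, so the layer transit time is t_i = b_i·n_i / q:
  layer 1 (fine sand): t_1 = 1.97 × 0.13 / 0.0004125 = 620.8 d
  layer 2 (sandy clay): t_2 = 3.49 × 0.07 / 0.0004125 = 592.2 d
Total t = Σ t_i = 1213 days = 3.321 years.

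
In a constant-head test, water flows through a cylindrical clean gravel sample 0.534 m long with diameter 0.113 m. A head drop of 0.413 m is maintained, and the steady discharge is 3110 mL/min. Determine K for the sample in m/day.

577

Cross-sectional area A = π·(d/2)² = π × (0.113/2)² = 0.01003 m².
Convert discharge: 3110 mL/min = 5.183e-05 m³/s.
Darcy's law rearranged: K = Q·L / (A·Δh) = 5.183e-05 × 0.534 / (0.01003 × 0.413) = 0.006683 m/s = 577.4 m/day.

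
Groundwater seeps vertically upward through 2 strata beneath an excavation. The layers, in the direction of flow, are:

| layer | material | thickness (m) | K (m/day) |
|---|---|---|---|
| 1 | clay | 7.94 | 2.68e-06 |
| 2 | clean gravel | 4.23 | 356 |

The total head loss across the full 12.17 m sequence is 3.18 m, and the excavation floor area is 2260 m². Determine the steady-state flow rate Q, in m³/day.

Flow is perpendicular to layering, so the layers act in series and the equivalent K is the thickness-weighted harmonic mean.
Total thickness L = 7.94 + 4.23 = 12.17 m.
Σ(b_i/K_i) = 7.94/2.68e-06 + 4.23/356 = 2.963e+06 d.
K_eq = L / Σ(b_i/K_i) = 12.17 / 2.963e+06 = 4.108e-06 m/day.
Q = K_eq · A · (Δh/L) = 4.108e-06 × 2260 × (3.18/12.17) = 0.002426 m³/day.

0.00243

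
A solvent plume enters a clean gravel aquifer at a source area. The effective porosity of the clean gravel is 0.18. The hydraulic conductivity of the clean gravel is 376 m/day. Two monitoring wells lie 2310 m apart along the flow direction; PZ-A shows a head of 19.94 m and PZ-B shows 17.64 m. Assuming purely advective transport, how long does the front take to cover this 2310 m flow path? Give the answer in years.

3.04

Hydraulic gradient i = (19.94 − 17.64) / 2310 = 2.3 / 2310 = 0.0009957.
Darcy flux q = K · i = 376.0 × 0.0009957 = 0.3744 m/day.
Seepage velocity v = q / n_e = 0.3744 / 0.18 = 2.080 m/day.
Travel time t = L / v = 2310 / 2.080 = 1111 days = 3.041 years.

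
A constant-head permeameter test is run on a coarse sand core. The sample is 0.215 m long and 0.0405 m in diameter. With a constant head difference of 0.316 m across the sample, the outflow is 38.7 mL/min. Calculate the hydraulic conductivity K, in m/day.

Cross-sectional area A = π·(d/2)² = π × (0.0405/2)² = 0.001288 m².
Convert discharge: 38.7 mL/min = 6.450e-07 m³/s.
Darcy's law rearranged: K = Q·L / (A·Δh) = 6.450e-07 × 0.215 / (0.001288 × 0.316) = 0.0003407 m/s = 29.43 m/day.

29.4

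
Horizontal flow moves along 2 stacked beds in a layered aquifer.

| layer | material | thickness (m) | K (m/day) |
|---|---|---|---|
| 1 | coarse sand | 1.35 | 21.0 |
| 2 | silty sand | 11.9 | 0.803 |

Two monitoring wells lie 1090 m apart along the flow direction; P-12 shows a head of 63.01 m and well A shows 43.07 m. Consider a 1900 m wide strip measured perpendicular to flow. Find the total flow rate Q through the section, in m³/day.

1320

Flow is parallel to layering, so each bed carries its own Darcy discharge and the transmissivities add.
Σ(K_i·b_i) = 21.0×1.35 + 0.803×11.9 = 37.91 m²/day.
Hydraulic gradient i = (63.01 − 43.07) / 1090 = 19.94 / 1090 = 0.01829.
Q = Σ(K_i·b_i) · W · i = 37.91 × 1900 × 0.01829 = 1318 m³/day.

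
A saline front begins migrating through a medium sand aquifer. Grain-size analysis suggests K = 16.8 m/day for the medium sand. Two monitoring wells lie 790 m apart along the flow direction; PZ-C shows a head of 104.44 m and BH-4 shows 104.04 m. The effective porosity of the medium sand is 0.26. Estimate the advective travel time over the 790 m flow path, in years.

66.1

Hydraulic gradient i = (104.44 − 104.04) / 790 = 0.4 / 790 = 0.0005063.
Darcy flux q = K · i = 16.80 × 0.0005063 = 0.008506 m/day.
Seepage velocity v = q / n_e = 0.008506 / 0.26 = 0.03272 m/day.
Travel time t = L / v = 790 / 0.03272 = 24147 days = 66.11 years.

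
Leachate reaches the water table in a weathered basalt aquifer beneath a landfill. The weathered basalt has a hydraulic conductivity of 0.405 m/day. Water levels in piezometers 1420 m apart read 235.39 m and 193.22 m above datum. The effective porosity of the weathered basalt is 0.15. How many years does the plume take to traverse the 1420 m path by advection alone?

48.5

Hydraulic gradient i = (235.39 − 193.22) / 1420 = 42.17 / 1420 = 0.02970.
Darcy flux q = K · i = 0.4050 × 0.02970 = 0.01203 m/day.
Seepage velocity v = q / n_e = 0.01203 / 0.15 = 0.08018 m/day.
Travel time t = L / v = 1420 / 0.08018 = 17710 days = 48.49 years.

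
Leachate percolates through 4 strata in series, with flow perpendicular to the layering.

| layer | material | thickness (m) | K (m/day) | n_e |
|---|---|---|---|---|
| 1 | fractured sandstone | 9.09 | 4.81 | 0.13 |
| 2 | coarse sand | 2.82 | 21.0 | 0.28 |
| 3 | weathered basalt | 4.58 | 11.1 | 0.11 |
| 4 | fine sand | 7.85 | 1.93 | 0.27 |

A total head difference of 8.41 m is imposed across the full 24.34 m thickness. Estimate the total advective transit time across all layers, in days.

With flow normal to the layers, continuity requires the same specific discharge q through every layer.
Σ(b_i/K_i) = 9.09/4.81 + 2.82/21.0 + 4.58/11.1 + 7.85/1.93 = 6.504 d.
q = Δh / Σ(b_i/K_i) = 8.41 / 6.504 = 1.293 m/day.
In each layer the seepage velocity is v_i = q/n_i, so the layer transit time is t_i = b_i·n_i / q:
  layer 1 (fractured sandstone): t_1 = 9.09 × 0.13 / 1.293 = 0.9139 d
  layer 2 (coarse sand): t_2 = 2.82 × 0.28 / 1.293 = 0.6107 d
  layer 3 (weathered basalt): t_3 = 4.58 × 0.11 / 1.293 = 0.3896 d
  layer 4 (fine sand): t_4 = 7.85 × 0.27 / 1.293 = 1.639 d
Total t = Σ t_i = 3.553 days.

3.55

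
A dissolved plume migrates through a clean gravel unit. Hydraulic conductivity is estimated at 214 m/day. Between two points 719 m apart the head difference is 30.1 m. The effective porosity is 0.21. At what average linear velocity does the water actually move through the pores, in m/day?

42.7

Hydraulic gradient i = Δh / L = 30.1 / 719 = 0.04186.
Darcy flux q = K · i = 214.0 × 0.04186 = 8.959 m/day.
Seepage velocity v = q / n_e = 8.959 / 0.21 = 42.66 m/day.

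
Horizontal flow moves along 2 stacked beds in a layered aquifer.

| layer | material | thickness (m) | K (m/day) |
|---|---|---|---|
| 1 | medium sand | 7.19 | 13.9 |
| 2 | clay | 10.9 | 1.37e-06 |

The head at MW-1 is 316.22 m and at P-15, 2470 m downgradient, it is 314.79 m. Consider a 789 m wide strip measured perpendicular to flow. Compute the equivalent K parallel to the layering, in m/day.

Flow is parallel to layering, so each bed carries its own Darcy discharge and the transmissivities add.
Σ(K_i·b_i) = 13.9×7.19 + 1.37e-06×10.9 = 99.94 m²/day.
Total thickness b = 18.09 m, so K_eq = Σ(K_i·b_i)/b = 5.525 m/day.

5.52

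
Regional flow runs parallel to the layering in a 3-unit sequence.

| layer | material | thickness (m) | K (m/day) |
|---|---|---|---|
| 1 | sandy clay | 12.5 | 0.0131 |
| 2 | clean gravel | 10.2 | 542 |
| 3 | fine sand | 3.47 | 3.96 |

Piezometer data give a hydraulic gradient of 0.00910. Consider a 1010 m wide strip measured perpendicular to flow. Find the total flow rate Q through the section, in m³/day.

50900

Flow is parallel to layering, so each bed carries its own Darcy discharge and the transmissivities add.
Σ(K_i·b_i) = 0.0131×12.5 + 542×10.2 + 3.96×3.47 = 5542 m²/day.
Hydraulic gradient i = 0.00910.
Q = Σ(K_i·b_i) · W · i = 5542 × 1010 × 0.009100 = 50939 m³/day.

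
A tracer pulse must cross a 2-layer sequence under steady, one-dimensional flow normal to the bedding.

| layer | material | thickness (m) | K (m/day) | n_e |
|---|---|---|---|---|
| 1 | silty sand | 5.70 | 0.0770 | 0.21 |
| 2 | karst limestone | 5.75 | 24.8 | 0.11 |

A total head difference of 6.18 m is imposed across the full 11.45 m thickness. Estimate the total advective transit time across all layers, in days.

22.0

With flow normal to the layers, continuity requires the same specific discharge q through every layer.
Σ(b_i/K_i) = 5.70/0.0770 + 5.75/24.8 = 74.26 d.
q = Δh / Σ(b_i/K_i) = 6.18 / 74.26 = 0.08322 m/day.
In each layer the seepage velocity is v_i = q/n_i, so the layer transit time is t_i = b_i·n_i / q:
  layer 1 (silty sand): t_1 = 5.70 × 0.21 / 0.08322 = 14.38 d
  layer 2 (karst limestone): t_2 = 5.75 × 0.11 / 0.08322 = 7.600 d
Total t = Σ t_i = 21.98 days.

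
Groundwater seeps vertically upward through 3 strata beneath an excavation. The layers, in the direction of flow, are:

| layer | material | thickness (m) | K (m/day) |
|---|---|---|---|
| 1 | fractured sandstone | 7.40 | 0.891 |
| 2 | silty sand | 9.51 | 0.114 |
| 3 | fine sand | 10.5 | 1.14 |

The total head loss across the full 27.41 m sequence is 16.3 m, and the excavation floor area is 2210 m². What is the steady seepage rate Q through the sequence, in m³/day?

Flow is perpendicular to layering, so the layers act in series and the equivalent K is the thickness-weighted harmonic mean.
Total thickness L = 7.40 + 9.51 + 10.5 = 27.41 m.
Σ(b_i/K_i) = 7.40/0.891 + 9.51/0.114 + 10.5/1.14 = 100.9 d.
K_eq = L / Σ(b_i/K_i) = 27.41 / 100.9 = 0.2716 m/day.
Q = K_eq · A · (Δh/L) = 0.2716 × 2210 × (16.3/27.41) = 356.9 m³/day.

357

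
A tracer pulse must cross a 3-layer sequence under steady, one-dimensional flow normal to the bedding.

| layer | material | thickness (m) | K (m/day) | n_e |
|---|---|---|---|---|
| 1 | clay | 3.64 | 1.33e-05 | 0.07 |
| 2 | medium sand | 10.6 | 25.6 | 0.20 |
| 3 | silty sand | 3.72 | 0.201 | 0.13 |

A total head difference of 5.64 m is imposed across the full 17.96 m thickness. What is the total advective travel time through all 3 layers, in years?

380

With flow normal to the layers, continuity requires the same specific discharge q through every layer.
Σ(b_i/K_i) = 3.64/1.33e-05 + 10.6/25.6 + 3.72/0.201 = 2.737e+05 d.
q = Δh / Σ(b_i/K_i) = 5.64 / 2.737e+05 = 2.061e-05 m/day.
In each layer the seepage velocity is v_i = q/n_i, so the layer transit time is t_i = b_i·n_i / q:
  layer 1 (clay): t_1 = 3.64 × 0.07 / 2.061e-05 = 12365 d
  layer 2 (medium sand): t_2 = 10.6 × 0.20 / 2.061e-05 = 1.029e+05 d
  layer 3 (silty sand): t_3 = 3.72 × 0.13 / 2.061e-05 = 23469 d
Total t = Σ t_i = 1.387e+05 days = 379.8 years.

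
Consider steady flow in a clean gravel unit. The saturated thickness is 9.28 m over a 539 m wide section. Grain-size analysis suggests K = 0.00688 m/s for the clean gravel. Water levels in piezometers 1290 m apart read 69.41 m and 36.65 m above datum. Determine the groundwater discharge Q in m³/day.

75500

Convert K: 0.00688 m/s × 86400 = 594.4 m/day.
Cross-sectional area A = 539 × 9.28 = 5002 m².
Hydraulic gradient i = (69.41 − 36.65) / 1290 = 32.76 / 1290 = 0.02540.
Darcy's law: Q = K · A · i = 594.4 × 5002 × 0.02540 = 75508 m³/day.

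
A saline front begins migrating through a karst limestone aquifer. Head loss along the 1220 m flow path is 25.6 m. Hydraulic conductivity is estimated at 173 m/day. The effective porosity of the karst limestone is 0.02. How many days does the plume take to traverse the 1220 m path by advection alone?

Hydraulic gradient i = Δh / L = 25.6 / 1220 = 0.02098.
Darcy flux q = K · i = 173.0 × 0.02098 = 3.630 m/day.
Seepage velocity v = q / n_e = 3.630 / 0.02 = 181.5 m/day.
Travel time t = L / v = 1220 / 181.5 = 6.721 days.

6.72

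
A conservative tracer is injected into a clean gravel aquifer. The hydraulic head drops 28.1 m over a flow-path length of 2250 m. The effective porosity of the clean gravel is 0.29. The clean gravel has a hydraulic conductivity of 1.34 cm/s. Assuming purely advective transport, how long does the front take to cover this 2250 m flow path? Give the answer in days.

45.1

Convert K: 1.34 cm/s × 864 = 1158 m/day.
Hydraulic gradient i = Δh / L = 28.1 / 2250 = 0.01249.
Darcy flux q = K · i = 1158 × 0.01249 = 14.46 m/day.
Seepage velocity v = q / n_e = 14.46 / 0.29 = 49.86 m/day.
Travel time t = L / v = 2250 / 49.86 = 45.13 days.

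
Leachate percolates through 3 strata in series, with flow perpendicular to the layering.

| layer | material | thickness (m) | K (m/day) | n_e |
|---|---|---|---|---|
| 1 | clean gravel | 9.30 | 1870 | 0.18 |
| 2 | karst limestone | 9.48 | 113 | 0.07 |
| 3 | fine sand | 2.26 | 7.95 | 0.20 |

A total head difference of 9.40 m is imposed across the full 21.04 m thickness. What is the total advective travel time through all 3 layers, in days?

With flow normal to the layers, continuity requires the same specific discharge q through every layer.
Σ(b_i/K_i) = 9.30/1870 + 9.48/113 + 2.26/7.95 = 0.3731 d.
q = Δh / Σ(b_i/K_i) = 9.40 / 0.3731 = 25.19 m/day.
In each layer the seepage velocity is v_i = q/n_i, so the layer transit time is t_i = b_i·n_i / q:
  layer 1 (clean gravel): t_1 = 9.30 × 0.18 / 25.19 = 0.06645 d
  layer 2 (karst limestone): t_2 = 9.48 × 0.07 / 25.19 = 0.02634 d
  layer 3 (fine sand): t_3 = 2.26 × 0.20 / 25.19 = 0.01794 d
Total t = Σ t_i = 0.1107 days.

0.111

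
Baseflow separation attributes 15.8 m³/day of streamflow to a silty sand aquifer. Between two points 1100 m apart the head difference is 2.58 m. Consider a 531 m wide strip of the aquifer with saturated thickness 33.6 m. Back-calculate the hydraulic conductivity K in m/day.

0.378

Cross-sectional area A = 531 × 33.6 = 17842 m².
Hydraulic gradient i = Δh / L = 2.58 / 1100 = 0.002345.
From Q = K·A·i, K = Q / (A·i) = 15.8 / (17842 × 0.002345) = 0.3776 m/day.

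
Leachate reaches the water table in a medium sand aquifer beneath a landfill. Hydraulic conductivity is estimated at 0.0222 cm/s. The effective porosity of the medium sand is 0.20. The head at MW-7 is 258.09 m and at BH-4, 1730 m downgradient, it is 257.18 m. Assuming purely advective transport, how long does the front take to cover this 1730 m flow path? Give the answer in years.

93.9

Convert K: 0.0222 cm/s × 864 = 19.18 m/day.
Hydraulic gradient i = (258.09 − 257.18) / 1730 = 0.91 / 1730 = 0.0005260.
Darcy flux q = K · i = 19.18 × 0.0005260 = 0.01009 m/day.
Seepage velocity v = q / n_e = 0.01009 / 0.20 = 0.05045 m/day.
Travel time t = L / v = 1730 / 0.05045 = 34294 days = 93.89 years.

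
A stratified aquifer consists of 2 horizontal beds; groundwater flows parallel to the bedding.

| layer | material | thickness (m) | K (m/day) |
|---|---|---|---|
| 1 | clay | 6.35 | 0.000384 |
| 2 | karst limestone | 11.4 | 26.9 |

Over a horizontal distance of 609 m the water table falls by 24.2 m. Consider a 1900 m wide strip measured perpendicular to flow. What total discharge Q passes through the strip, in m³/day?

23200

Flow is parallel to layering, so each bed carries its own Darcy discharge and the transmissivities add.
Σ(K_i·b_i) = 0.000384×6.35 + 26.9×11.4 = 306.7 m²/day.
Hydraulic gradient i = Δh / L = 24.2 / 609 = 0.03974.
Q = Σ(K_i·b_i) · W · i = 306.7 × 1900 × 0.03974 = 23153 m³/day.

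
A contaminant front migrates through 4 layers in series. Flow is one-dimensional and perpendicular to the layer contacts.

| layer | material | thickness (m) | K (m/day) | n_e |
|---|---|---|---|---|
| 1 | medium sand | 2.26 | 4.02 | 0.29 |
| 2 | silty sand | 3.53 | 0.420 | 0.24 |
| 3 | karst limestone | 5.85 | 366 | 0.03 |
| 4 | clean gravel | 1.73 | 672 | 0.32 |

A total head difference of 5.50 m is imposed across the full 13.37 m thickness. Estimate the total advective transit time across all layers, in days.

3.65

With flow normal to the layers, continuity requires the same specific discharge q through every layer.
Σ(b_i/K_i) = 2.26/4.02 + 3.53/0.420 + 5.85/366 + 1.73/672 = 8.986 d.
q = Δh / Σ(b_i/K_i) = 5.50 / 8.986 = 0.6121 m/day.
In each layer the seepage velocity is v_i = q/n_i, so the layer transit time is t_i = b_i·n_i / q:
  layer 1 (medium sand): t_1 = 2.26 × 0.29 / 0.6121 = 1.071 d
  layer 2 (silty sand): t_2 = 3.53 × 0.24 / 0.6121 = 1.384 d
  layer 3 (karst limestone): t_3 = 5.85 × 0.03 / 0.6121 = 0.2867 d
  layer 4 (clean gravel): t_4 = 1.73 × 0.32 / 0.6121 = 0.9044 d
Total t = Σ t_i = 3.646 days.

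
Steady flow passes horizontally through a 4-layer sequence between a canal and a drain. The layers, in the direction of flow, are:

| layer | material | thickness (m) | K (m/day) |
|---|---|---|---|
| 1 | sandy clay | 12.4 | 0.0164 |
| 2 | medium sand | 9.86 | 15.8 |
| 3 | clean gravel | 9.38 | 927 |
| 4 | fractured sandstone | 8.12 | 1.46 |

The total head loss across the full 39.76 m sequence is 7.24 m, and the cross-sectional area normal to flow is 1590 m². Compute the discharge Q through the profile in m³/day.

15.1

Flow is perpendicular to layering, so the layers act in series and the equivalent K is the thickness-weighted harmonic mean.
Total thickness L = 12.4 + 9.86 + 9.38 + 8.12 = 39.76 m.
Σ(b_i/K_i) = 12.4/0.0164 + 9.86/15.8 + 9.38/927 + 8.12/1.46 = 762.3 d.
K_eq = L / Σ(b_i/K_i) = 39.76 / 762.3 = 0.05216 m/day.
Q = K_eq · A · (Δh/L) = 0.05216 × 1590 × (7.24/39.76) = 15.10 m³/day.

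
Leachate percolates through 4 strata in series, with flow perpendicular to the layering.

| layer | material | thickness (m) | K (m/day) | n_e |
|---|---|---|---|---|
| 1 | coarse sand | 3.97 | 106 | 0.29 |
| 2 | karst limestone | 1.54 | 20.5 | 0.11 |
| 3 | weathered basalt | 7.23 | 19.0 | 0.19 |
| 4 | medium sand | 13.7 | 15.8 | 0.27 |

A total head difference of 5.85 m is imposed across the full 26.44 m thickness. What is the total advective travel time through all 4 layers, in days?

With flow normal to the layers, continuity requires the same specific discharge q through every layer.
Σ(b_i/K_i) = 3.97/106 + 1.54/20.5 + 7.23/19.0 + 13.7/15.8 = 1.360 d.
q = Δh / Σ(b_i/K_i) = 5.85 / 1.360 = 4.301 m/day.
In each layer the seepage velocity is v_i = q/n_i, so the layer transit time is t_i = b_i·n_i / q:
  layer 1 (coarse sand): t_1 = 3.97 × 0.29 / 4.301 = 0.2677 d
  layer 2 (karst limestone): t_2 = 1.54 × 0.11 / 4.301 = 0.03939 d
  layer 3 (weathered basalt): t_3 = 7.23 × 0.19 / 4.301 = 0.3194 d
  layer 4 (medium sand): t_4 = 13.7 × 0.27 / 4.301 = 0.8601 d
Total t = Σ t_i = 1.487 days.

1.49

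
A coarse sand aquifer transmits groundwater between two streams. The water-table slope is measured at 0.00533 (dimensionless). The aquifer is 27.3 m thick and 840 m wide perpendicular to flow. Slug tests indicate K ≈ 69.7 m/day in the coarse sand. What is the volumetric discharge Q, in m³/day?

8520

Cross-sectional area A = 840 × 27.3 = 22932 m².
Hydraulic gradient i = 0.00533.
Darcy's law: Q = K · A · i = 69.70 × 22932 × 0.005330 = 8519 m³/day.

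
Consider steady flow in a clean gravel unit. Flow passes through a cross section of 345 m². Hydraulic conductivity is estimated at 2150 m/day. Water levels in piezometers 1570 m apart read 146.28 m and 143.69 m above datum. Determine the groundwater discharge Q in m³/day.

Hydraulic gradient i = (146.28 − 143.69) / 1570 = 2.59 / 1570 = 0.001650.
Darcy's law: Q = K · A · i = 2150 × 345.0 × 0.001650 = 1224 m³/day.

1220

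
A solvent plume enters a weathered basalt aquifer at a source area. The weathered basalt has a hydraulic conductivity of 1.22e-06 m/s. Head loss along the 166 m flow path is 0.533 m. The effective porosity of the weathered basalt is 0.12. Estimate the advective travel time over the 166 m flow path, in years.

161

Convert K: 1.22e-06 m/s × 86400 = 0.1054 m/day.
Hydraulic gradient i = Δh / L = 0.533 / 166 = 0.003211.
Darcy flux q = K · i = 0.1054 × 0.003211 = 0.0003384 m/day.
Seepage velocity v = q / n_e = 0.0003384 / 0.12 = 0.002820 m/day.
Travel time t = L / v = 166 / 0.002820 = 58857 days = 161.1 years.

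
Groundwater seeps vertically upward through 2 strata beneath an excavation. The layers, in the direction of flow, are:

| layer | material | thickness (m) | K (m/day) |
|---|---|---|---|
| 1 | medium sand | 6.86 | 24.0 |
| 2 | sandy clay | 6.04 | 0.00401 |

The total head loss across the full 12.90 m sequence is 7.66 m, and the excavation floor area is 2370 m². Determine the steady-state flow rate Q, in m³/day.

12.1

Flow is perpendicular to layering, so the layers act in series and the equivalent K is the thickness-weighted harmonic mean.
Total thickness L = 6.86 + 6.04 = 12.90 m.
Σ(b_i/K_i) = 6.86/24.0 + 6.04/0.00401 = 1507 d.
K_eq = L / Σ(b_i/K_i) = 12.90 / 1507 = 0.008563 m/day.
Q = K_eq · A · (Δh/L) = 0.008563 × 2370 × (7.66/12.90) = 12.05 m³/day.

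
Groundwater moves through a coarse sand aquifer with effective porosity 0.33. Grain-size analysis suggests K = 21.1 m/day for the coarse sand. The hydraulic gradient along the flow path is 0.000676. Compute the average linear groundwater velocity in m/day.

0.0432

Hydraulic gradient i = 0.000676.
Darcy flux q = K · i = 21.10 × 0.0006760 = 0.01426 m/day.
Seepage velocity v = q / n_e = 0.01426 / 0.33 = 0.04322 m/day.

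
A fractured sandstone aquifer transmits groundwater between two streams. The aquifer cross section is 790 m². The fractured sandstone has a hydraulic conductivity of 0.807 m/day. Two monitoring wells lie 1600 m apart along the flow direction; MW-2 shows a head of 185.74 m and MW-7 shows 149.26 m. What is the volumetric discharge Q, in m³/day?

Hydraulic gradient i = (185.74 − 149.26) / 1600 = 36.48 / 1600 = 0.02280.
Darcy's law: Q = K · A · i = 0.8070 × 790.0 × 0.02280 = 14.54 m³/day.

14.5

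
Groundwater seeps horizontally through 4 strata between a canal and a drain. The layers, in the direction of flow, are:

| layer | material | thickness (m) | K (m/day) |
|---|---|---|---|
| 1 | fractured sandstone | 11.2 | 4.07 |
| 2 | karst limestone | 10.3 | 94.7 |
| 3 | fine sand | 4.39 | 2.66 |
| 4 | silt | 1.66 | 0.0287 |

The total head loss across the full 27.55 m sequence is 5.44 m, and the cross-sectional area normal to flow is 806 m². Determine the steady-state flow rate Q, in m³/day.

70.3

Flow is perpendicular to layering, so the layers act in series and the equivalent K is the thickness-weighted harmonic mean.
Total thickness L = 11.2 + 10.3 + 4.39 + 1.66 = 27.55 m.
Σ(b_i/K_i) = 11.2/4.07 + 10.3/94.7 + 4.39/2.66 + 1.66/0.0287 = 62.35 d.
K_eq = L / Σ(b_i/K_i) = 27.55 / 62.35 = 0.4419 m/day.
Q = K_eq · A · (Δh/L) = 0.4419 × 806 × (5.44/27.55) = 70.32 m³/day.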